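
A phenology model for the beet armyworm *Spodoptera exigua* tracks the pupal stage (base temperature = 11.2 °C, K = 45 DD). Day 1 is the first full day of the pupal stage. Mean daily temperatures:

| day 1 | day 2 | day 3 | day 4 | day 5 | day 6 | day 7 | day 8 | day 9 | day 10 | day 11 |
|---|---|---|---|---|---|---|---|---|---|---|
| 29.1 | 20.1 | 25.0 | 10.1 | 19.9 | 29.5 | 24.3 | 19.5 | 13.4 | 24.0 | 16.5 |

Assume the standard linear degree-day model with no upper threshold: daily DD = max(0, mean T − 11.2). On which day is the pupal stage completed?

Daily DD above 11.2 °C: 17.9, 8.9, 13.8, 0.0, 8.7, 18.3, 13.1, 8.3, 2.2, 12.8, 5.3.
Cumulative: 17.9, 26.8, 40.6, 40.6, 49.3, 67.6, 80.7, 89.0, 91.2, 104.0, 109.3.
The total first reaches 45 DD on day 5.

day 5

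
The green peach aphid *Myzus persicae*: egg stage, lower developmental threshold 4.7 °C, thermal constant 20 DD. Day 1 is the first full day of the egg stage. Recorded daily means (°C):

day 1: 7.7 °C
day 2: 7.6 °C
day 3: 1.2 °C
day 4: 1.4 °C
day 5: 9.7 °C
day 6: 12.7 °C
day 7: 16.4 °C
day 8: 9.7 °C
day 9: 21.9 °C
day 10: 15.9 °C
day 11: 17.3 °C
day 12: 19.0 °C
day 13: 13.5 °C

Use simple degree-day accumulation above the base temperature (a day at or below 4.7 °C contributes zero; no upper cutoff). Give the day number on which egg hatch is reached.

day 7

Daily DD above 4.7 °C: 3.0, 2.9, 0.0, 0.0, 5.0, 8.0, 11.7, 5.0, 17.2, 11.2, 12.6, 14.3, 8.8.
Cumulative: 3.0, 5.9, 5.9, 5.9, 10.9, 18.9, 30.6, 35.6, 52.8, 64.0, 76.6, 90.9, 99.7.
The total first reaches 20 DD on day 7.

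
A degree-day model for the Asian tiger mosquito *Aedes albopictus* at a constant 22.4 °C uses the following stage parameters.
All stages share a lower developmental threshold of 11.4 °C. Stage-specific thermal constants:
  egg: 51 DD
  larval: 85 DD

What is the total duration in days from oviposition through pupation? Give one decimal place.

12.4 days

Daily accumulation at 22.4 °C = 22.4 − 11.4 = 11.0 DD/day.
Total K = 51 + 85 = 136 DD.
Total duration = 136 / 11.0 = 12.364 ≈ 12.4 days.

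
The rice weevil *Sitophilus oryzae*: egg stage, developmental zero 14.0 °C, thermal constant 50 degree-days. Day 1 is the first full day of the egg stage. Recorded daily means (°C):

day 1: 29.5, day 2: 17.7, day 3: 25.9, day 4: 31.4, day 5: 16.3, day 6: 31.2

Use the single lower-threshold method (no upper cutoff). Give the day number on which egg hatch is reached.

day 5

Daily DD above 14.0 °C: 15.5, 3.7, 11.9, 17.4, 2.3, 17.2.
Cumulative: 15.5, 19.2, 31.1, 48.5, 50.8, 68.0.
The total first reaches 50 DD on day 5.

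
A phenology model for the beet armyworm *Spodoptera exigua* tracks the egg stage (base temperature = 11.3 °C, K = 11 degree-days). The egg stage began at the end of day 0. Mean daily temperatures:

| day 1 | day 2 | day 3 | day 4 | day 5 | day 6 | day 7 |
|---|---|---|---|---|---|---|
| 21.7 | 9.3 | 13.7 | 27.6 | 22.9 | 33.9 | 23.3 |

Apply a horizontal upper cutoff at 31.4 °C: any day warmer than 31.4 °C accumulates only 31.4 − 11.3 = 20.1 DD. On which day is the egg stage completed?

day 3

Daily DD above 11.3 °C (capped at 20.1): 10.4, 0.0, 2.4, 16.3, 11.6, 20.1, 12.0.
Cumulative: 10.4, 10.4, 12.8, 29.1, 40.7, 60.8, 72.8.
The total first reaches 11 DD on day 3.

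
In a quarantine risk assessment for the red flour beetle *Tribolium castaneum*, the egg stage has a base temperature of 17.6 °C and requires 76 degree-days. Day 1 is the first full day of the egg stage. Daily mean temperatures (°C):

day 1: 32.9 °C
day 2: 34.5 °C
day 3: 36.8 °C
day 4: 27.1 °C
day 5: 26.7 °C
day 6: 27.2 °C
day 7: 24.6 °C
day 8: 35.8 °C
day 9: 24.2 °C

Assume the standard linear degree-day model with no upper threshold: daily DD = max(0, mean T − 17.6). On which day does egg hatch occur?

day 6

Daily DD above 17.6 °C: 15.3, 16.9, 19.2, 9.5, 9.1, 9.6, 7.0, 18.2, 6.6.
Cumulative: 15.3, 32.2, 51.4, 60.9, 70.0, 79.6, 86.6, 104.8, 111.4.
The total first reaches 76 DD on day 6.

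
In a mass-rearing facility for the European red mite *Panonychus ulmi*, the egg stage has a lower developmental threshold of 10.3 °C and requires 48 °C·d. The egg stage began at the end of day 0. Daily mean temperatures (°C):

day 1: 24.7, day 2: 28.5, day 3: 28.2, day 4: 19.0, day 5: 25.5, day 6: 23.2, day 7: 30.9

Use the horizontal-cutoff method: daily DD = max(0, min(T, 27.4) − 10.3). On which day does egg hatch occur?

day 3

Daily DD above 10.3 °C (capped at 17.1): 14.4, 17.1, 17.1, 8.7, 15.2, 12.9, 17.1.
Cumulative: 14.4, 31.5, 48.6, 57.3, 72.5, 85.4, 102.5.
The total first reaches 48 DD on day 3.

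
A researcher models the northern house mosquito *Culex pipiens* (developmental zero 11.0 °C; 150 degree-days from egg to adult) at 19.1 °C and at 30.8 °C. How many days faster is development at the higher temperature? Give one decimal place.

At 19.1 °C: 150 / (19.1 − 11.0) = 150 / 8.1 = 18.519 d.
At 30.8 °C: 150 / (30.8 − 11.0) = 150 / 19.8 = 7.576 d.
Difference = |18.519 − 7.576| = 10.943 ≈ 10.9 days.

10.9 days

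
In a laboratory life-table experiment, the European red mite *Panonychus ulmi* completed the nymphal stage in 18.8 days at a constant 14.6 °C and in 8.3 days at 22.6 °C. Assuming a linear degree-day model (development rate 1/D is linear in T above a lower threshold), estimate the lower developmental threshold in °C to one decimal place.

8.3 °C

Linear rate model ⇒ the product D·(T − T_b) is constant across temperatures.
18.8·(14.6 − T_b) = 8.3·(22.6 − T_b)
T_b = (18.8·14.6 − 8.3·22.6) / (18.8 − 8.3) = 86.90 / 10.5 = 8.276 °C ≈ 8.3 °C.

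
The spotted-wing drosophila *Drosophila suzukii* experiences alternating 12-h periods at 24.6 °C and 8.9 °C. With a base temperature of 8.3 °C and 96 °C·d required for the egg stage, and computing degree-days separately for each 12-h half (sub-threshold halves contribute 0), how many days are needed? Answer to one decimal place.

Day half: max(0, 24.6 − 8.3) × 0.5 = 16.3 × 0.5 = 8.15 DD.
Night half: max(0, 8.9 − 8.3) × 0.5 = 0.6 × 0.5 = 0.30 DD.
Per 24 h: 8.45 DD/day.
Duration = 96 / 8.45 = 11.361 ≈ 11.4 days.

11.4 days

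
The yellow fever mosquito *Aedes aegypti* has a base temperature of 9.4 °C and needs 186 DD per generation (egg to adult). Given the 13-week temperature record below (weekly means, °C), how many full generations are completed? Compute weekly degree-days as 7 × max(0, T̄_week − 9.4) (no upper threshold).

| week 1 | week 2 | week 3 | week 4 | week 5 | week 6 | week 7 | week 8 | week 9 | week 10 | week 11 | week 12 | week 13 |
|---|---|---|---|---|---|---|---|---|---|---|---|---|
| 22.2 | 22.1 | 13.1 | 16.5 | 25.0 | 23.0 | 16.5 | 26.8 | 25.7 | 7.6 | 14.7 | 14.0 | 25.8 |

Weekly DD (7 × max(0, T̄ − 9.4)): 89.6, 88.9, 25.9, 49.7, 109.2, 95.2, 49.7, 121.8, 114.1, 0.0, 37.1, 32.2, 114.8.
Season total = 928.2 DD.
Complete generations = ⌊928.2 / 186⌋ = 4.

4 generations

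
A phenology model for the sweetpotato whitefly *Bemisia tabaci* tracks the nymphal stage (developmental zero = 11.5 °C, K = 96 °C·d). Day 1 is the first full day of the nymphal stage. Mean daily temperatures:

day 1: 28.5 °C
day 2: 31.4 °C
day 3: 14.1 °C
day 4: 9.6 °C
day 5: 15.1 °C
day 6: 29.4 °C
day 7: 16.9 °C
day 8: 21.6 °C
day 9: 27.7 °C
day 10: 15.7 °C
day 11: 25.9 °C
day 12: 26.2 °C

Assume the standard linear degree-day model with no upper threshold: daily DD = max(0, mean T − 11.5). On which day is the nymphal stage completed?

day 10

Daily DD above 11.5 °C: 17.0, 19.9, 2.6, 0.0, 3.6, 17.9, 5.4, 10.1, 16.2, 4.2, 14.4, 14.7.
Cumulative: 17.0, 36.9, 39.5, 39.5, 43.1, 61.0, 66.4, 76.5, 92.7, 96.9, 111.3, 126.0.
The total first reaches 96 DD on day 10.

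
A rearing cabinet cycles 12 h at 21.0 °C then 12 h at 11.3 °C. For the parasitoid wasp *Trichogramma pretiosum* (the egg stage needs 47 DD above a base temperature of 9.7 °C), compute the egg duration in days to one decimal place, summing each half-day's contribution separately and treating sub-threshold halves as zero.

Day half: max(0, 21.0 − 9.7) × 0.5 = 11.3 × 0.5 = 5.65 DD.
Night half: max(0, 11.3 − 9.7) × 0.5 = 1.6 × 0.5 = 0.80 DD.
Per 24 h: 6.45 DD/day.
Duration = 47 / 6.45 = 7.287 ≈ 7.3 days.

7.3 days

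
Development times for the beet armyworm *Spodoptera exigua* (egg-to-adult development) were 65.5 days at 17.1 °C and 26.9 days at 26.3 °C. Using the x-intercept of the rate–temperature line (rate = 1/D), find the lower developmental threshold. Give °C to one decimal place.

Under the model K = D·(T − T_b), so D₁·(T₁ − T_b) = D₂·(T₂ − T_b).
65.5·(17.1 − T_b) = 26.9·(26.3 − T_b)
T_b = (65.5·17.1 − 26.9·26.3) / (65.5 − 26.9) = 412.58 / 38.6 = 10.689 °C ≈ 10.7 °C.

10.7 °C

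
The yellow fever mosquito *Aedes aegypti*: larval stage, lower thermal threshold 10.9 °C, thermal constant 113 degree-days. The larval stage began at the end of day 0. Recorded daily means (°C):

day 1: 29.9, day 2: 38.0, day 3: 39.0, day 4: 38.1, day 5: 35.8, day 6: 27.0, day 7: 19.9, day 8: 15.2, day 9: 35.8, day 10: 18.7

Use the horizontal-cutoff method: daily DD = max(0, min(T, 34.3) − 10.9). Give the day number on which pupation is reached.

Daily DD above 10.9 °C (capped at 23.4): 19.0, 23.4, 23.4, 23.4, 23.4, 16.1, 9.0, 4.3, 23.4, 7.8.
Cumulative: 19.0, 42.4, 65.8, 89.2, 112.6, 128.7, 137.7, 142.0, 165.4, 173.2.
The total first reaches 113 DD on day 6.

day 6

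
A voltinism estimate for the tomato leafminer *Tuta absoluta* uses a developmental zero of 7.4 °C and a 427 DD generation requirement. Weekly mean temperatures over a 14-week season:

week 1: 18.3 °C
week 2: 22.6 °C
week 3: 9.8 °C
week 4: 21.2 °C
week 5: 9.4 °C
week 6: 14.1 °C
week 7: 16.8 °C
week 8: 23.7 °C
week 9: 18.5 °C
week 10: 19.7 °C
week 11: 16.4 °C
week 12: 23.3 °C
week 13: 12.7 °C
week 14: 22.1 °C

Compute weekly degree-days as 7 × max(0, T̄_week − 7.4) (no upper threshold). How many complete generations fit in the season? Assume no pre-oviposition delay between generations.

2 generations

Weekly DD (7 × max(0, T̄ − 7.4)): 76.3, 106.4, 16.8, 96.6, 14.0, 46.9, 65.8, 114.1, 77.7, 86.1, 63.0, 111.3, 37.1, 102.9.
Season total = 1015.0 DD.
Complete generations = ⌊1015.0 / 427⌋ = 2.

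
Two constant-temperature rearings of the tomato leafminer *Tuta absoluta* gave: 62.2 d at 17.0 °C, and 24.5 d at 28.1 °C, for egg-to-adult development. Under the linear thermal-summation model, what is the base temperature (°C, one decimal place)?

9.8 °C

Equal thermal constants: D₁(T₁ − T_b) = D₂(T₂ − T_b).
62.2·(17.0 − T_b) = 24.5·(28.1 − T_b)
T_b = (62.2·17.0 − 24.5·28.1) / (62.2 − 24.5) = 368.95 / 37.7 = 9.786 °C ≈ 9.8 °C.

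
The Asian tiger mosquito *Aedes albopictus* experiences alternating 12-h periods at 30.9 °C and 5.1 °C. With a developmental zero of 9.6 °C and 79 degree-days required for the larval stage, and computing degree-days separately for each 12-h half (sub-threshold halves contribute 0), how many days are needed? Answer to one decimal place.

7.4 days

Day half: max(0, 30.9 − 9.6) × 0.5 = 21.3 × 0.5 = 10.65 DD.
Night half: max(0, 5.1 − 9.6) × 0.5 = 0.0 × 0.5 = 0.00 DD.
Per 24 h: 10.65 DD/day.
Duration = 79 / 10.65 = 7.418 ≈ 7.4 days.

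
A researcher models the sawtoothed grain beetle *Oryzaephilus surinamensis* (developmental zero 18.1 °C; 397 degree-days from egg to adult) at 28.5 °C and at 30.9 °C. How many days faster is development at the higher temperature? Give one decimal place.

At 28.5 °C: 397 / (28.5 − 18.1) = 397 / 10.4 = 38.173 d.
At 30.9 °C: 397 / (30.9 − 18.1) = 397 / 12.8 = 31.016 d.
Difference = |38.173 − 31.016| = 7.157 ≈ 7.2 days.

7.2 days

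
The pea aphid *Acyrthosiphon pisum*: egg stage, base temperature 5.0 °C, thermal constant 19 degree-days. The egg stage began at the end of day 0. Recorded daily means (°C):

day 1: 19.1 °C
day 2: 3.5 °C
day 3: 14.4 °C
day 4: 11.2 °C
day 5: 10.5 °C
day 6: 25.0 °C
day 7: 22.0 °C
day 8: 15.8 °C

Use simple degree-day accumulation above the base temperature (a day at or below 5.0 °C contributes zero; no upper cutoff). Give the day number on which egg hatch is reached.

day 3

Daily DD above 5.0 °C: 14.1, 0.0, 9.4, 6.2, 5.5, 20.0, 17.0, 10.8.
Cumulative: 14.1, 14.1, 23.5, 29.7, 35.2, 55.2, 72.2, 83.0.
The total first reaches 19 DD on day 3.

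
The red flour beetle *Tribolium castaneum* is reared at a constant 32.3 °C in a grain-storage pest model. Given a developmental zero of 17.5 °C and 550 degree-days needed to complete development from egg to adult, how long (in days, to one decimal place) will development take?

Daily accumulation = 32.3 − 17.5 = 14.8 DD/day.
Duration = 550 / 14.8 = 37.162 ≈ 37.2 days.

37.2 days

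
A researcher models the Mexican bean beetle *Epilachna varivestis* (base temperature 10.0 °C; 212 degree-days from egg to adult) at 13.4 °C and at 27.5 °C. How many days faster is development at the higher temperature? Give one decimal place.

50.2 days

At 13.4 °C: 212 / (13.4 − 10.0) = 212 / 3.4 = 62.353 d.
At 27.5 °C: 212 / (27.5 − 10.0) = 212 / 17.5 = 12.114 d.
Difference = |62.353 − 12.114| = 50.239 ≈ 50.2 days.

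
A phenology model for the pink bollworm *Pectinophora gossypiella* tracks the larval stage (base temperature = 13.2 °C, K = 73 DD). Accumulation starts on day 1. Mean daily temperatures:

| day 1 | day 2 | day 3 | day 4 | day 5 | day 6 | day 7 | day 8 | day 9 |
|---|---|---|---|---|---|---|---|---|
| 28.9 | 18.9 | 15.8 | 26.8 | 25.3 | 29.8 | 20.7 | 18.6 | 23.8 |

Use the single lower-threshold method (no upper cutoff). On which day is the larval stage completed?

Daily DD above 13.2 °C: 15.7, 5.7, 2.6, 13.6, 12.1, 16.6, 7.5, 5.4, 10.6.
Cumulative: 15.7, 21.4, 24.0, 37.6, 49.7, 66.3, 73.8, 79.2, 89.8.
The total first reaches 73 DD on day 7.

day 7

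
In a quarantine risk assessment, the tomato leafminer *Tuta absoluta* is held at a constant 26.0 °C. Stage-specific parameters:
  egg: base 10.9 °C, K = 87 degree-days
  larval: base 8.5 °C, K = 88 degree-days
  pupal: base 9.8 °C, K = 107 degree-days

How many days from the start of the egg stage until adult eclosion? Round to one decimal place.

egg: 87 / (26.0 − 10.9) = 87 / 15.1 = 5.762 d.
larval: 88 / (26.0 − 8.5) = 88 / 17.5 = 5.029 d.
pupal: 107 / (26.0 − 9.8) = 107 / 16.2 = 6.605 d.
Sum = 17.395 ≈ 17.4 days.

17.4 days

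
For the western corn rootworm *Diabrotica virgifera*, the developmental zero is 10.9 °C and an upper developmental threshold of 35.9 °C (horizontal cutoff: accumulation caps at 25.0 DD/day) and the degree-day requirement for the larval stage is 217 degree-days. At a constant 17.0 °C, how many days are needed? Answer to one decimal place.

35.6 days

Daily accumulation = 17.0 − 10.9 = 6.1 DD/day.
Duration = 217 / 6.1 = 35.574 ≈ 35.6 days.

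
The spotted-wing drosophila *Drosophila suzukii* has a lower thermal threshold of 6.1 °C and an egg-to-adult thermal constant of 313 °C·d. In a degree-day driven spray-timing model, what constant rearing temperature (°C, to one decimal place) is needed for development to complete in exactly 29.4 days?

Required daily accumulation = 313 / 29.4 = 10.646 DD/day.
T = T_base + 10.646 = 6.1 + 10.646 = 16.746 ≈ 16.7 °C.

16.7 °C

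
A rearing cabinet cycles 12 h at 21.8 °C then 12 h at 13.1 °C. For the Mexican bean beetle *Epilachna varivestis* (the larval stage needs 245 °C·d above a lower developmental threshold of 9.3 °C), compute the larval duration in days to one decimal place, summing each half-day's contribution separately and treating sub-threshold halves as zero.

Day half: max(0, 21.8 − 9.3) × 0.5 = 12.5 × 0.5 = 6.25 DD.
Night half: max(0, 13.1 − 9.3) × 0.5 = 3.8 × 0.5 = 1.90 DD.
Per 24 h: 8.15 DD/day.
Duration = 245 / 8.15 = 30.061 ≈ 30.1 days.

30.1 days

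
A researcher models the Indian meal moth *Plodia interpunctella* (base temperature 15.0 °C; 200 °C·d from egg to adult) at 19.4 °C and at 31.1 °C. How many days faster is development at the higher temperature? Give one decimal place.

At 19.4 °C: 200 / (19.4 − 15.0) = 200 / 4.4 = 45.455 d.
At 31.1 °C: 200 / (31.1 − 15.0) = 200 / 16.1 = 12.422 d.
Difference = |45.455 − 12.422| = 33.032 ≈ 33.0 days.

33.0 days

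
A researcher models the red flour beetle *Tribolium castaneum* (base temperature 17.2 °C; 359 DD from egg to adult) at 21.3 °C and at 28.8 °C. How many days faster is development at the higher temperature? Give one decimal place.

At 21.3 °C: 359 / (21.3 − 17.2) = 359 / 4.1 = 87.561 d.
At 28.8 °C: 359 / (28.8 − 17.2) = 359 / 11.6 = 30.948 d.
Difference = |87.561 − 30.948| = 56.613 ≈ 56.6 days.

56.6 days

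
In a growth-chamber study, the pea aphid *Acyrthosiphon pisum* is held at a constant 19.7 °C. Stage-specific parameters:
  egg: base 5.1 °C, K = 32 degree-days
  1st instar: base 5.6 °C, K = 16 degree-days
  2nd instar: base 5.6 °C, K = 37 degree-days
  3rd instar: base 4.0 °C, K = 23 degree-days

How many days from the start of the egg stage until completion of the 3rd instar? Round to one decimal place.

7.4 days

egg: 32 / (19.7 − 5.1) = 32 / 14.6 = 2.192 d.
1st instar: 16 / (19.7 − 5.6) = 16 / 14.1 = 1.135 d.
2nd instar: 37 / (19.7 − 5.6) = 37 / 14.1 = 2.624 d.
3rd instar: 23 / (19.7 − 4.0) = 23 / 15.7 = 1.465 d.
Sum = 7.416 ≈ 7.4 days.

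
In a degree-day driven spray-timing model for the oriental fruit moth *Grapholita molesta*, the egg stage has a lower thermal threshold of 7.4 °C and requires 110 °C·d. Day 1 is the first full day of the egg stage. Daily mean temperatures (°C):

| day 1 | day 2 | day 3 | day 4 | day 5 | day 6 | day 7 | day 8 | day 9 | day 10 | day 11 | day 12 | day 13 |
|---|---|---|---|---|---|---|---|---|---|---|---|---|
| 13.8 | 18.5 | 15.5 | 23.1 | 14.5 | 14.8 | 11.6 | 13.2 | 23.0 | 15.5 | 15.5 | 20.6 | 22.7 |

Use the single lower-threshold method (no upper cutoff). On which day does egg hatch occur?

day 12

Daily DD above 7.4 °C: 6.4, 11.1, 8.1, 15.7, 7.1, 7.4, 4.2, 5.8, 15.6, 8.1, 8.1, 13.2, 15.3.
Cumulative: 6.4, 17.5, 25.6, 41.3, 48.4, 55.8, 60.0, 65.8, 81.4, 89.5, 97.6, 110.8, 126.1.
The total first reaches 110 DD on day 12.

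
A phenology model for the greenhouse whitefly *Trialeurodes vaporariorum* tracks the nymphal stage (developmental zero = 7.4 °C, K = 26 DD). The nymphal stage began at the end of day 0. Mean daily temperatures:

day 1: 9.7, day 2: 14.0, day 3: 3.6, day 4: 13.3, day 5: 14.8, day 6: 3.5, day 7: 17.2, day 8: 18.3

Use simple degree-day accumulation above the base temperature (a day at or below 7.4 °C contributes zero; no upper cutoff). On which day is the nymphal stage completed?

Daily DD above 7.4 °C: 2.3, 6.6, 0.0, 5.9, 7.4, 0.0, 9.8, 10.9.
Cumulative: 2.3, 8.9, 8.9, 14.8, 22.2, 22.2, 32.0, 42.9.
The total first reaches 26 DD on day 7.

day 7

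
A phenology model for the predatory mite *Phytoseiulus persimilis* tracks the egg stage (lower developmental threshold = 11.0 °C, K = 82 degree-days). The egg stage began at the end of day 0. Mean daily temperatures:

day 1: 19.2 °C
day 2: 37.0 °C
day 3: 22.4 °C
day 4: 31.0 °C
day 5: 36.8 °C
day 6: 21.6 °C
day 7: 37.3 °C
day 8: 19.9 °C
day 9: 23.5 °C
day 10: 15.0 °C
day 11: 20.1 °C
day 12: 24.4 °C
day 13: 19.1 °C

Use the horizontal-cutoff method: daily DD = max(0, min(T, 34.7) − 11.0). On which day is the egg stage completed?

day 5

Daily DD above 11.0 °C (capped at 23.7): 8.2, 23.7, 11.4, 20.0, 23.7, 10.6, 23.7, 8.9, 12.5, 4.0, 9.1, 13.4, 8.1.
Cumulative: 8.2, 31.9, 43.3, 63.3, 87.0, 97.6, 121.3, 130.2, 142.7, 146.7, 155.8, 169.2, 177.3.
The total first reaches 82 DD on day 5.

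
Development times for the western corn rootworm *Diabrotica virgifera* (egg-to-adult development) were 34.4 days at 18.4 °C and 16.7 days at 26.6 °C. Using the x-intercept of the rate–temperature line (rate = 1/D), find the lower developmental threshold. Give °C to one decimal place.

10.7 °C

Equal thermal constants: D₁(T₁ − T_b) = D₂(T₂ − T_b).
34.4·(18.4 − T_b) = 16.7·(26.6 − T_b)
T_b = (34.4·18.4 − 16.7·26.6) / (34.4 − 16.7) = 188.74 / 17.7 = 10.663 °C ≈ 10.7 °C.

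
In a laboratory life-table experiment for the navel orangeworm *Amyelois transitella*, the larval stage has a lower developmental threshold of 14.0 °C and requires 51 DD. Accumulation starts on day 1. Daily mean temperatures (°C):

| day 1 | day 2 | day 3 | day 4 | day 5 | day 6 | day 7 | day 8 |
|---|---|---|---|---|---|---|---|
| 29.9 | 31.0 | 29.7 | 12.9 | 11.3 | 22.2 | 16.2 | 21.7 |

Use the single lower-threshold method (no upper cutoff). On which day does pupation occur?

day 6

Daily DD above 14.0 °C: 15.9, 17.0, 15.7, 0.0, 0.0, 8.2, 2.2, 7.7.
Cumulative: 15.9, 32.9, 48.6, 48.6, 48.6, 56.8, 59.0, 66.7.
The total first reaches 51 DD on day 6.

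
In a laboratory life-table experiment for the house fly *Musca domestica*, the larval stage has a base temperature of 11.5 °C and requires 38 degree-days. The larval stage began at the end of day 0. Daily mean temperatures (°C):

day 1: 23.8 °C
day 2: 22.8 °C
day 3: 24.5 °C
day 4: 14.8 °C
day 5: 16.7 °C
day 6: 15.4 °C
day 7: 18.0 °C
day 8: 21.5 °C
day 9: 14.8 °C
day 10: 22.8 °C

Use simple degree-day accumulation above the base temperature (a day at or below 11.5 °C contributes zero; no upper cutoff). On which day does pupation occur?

day 4

Daily DD above 11.5 °C: 12.3, 11.3, 13.0, 3.3, 5.2, 3.9, 6.5, 10.0, 3.3, 11.3.
Cumulative: 12.3, 23.6, 36.6, 39.9, 45.1, 49.0, 55.5, 65.5, 68.8, 80.1.
The total first reaches 38 DD on day 4.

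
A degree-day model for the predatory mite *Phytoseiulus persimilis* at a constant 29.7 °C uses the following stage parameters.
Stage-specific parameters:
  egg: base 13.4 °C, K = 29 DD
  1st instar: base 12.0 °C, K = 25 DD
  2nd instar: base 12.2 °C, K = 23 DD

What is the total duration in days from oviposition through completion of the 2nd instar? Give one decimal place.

egg: 29 / (29.7 − 13.4) = 29 / 16.3 = 1.779 d.
1st instar: 25 / (29.7 − 12.0) = 25 / 17.7 = 1.412 d.
2nd instar: 23 / (29.7 − 12.2) = 23 / 17.5 = 1.314 d.
Sum = 4.506 ≈ 4.5 days.

4.5 days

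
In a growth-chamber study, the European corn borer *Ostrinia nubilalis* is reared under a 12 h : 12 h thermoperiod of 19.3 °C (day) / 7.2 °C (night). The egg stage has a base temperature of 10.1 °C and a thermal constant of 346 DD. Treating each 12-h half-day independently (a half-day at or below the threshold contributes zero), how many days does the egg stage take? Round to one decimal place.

75.2 days

Day half: max(0, 19.3 − 10.1) × 0.5 = 9.2 × 0.5 = 4.60 DD.
Night half: max(0, 7.2 − 10.1) × 0.5 = 0.0 × 0.5 = 0.00 DD.
Per 24 h: 4.60 DD/day.
Duration = 346 / 4.60 = 75.217 ≈ 75.2 days.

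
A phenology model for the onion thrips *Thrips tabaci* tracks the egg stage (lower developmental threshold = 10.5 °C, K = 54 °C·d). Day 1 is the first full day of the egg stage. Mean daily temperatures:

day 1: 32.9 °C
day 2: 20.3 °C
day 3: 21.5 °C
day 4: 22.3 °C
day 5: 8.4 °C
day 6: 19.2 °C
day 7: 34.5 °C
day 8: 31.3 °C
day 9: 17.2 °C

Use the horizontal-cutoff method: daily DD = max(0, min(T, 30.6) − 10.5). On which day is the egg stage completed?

day 6

Daily DD above 10.5 °C (capped at 20.1): 20.1, 9.8, 11.0, 11.8, 0.0, 8.7, 20.1, 20.1, 6.7.
Cumulative: 20.1, 29.9, 40.9, 52.7, 52.7, 61.4, 81.5, 101.6, 108.3.
The total first reaches 54 DD on day 6.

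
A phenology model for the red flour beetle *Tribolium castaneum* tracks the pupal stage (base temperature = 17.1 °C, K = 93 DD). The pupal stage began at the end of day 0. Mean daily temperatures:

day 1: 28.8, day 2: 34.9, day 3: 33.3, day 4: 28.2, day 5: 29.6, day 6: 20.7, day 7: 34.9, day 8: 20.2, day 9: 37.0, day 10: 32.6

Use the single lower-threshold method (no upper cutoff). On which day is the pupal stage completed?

Daily DD above 17.1 °C: 11.7, 17.8, 16.2, 11.1, 12.5, 3.6, 17.8, 3.1, 19.9, 15.5.
Cumulative: 11.7, 29.5, 45.7, 56.8, 69.3, 72.9, 90.7, 93.8, 113.7, 129.2.
The total first reaches 93 DD on day 8.

day 8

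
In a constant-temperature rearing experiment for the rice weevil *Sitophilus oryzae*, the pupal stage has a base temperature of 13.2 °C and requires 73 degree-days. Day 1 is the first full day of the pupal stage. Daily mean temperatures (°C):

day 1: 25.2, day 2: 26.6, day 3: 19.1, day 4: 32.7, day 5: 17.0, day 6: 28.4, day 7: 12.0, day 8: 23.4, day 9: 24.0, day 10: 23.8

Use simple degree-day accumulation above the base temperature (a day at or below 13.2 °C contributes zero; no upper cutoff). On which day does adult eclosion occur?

day 8

Daily DD above 13.2 °C: 12.0, 13.4, 5.9, 19.5, 3.8, 15.2, 0.0, 10.2, 10.8, 10.6.
Cumulative: 12.0, 25.4, 31.3, 50.8, 54.6, 69.8, 69.8, 80.0, 90.8, 101.4.
The total first reaches 73 DD on day 8.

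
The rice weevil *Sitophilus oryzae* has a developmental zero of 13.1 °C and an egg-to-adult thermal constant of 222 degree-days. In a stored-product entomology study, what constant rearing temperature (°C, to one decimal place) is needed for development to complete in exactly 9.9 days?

Required daily accumulation = 222 / 9.9 = 22.424 DD/day.
T = T_base + 22.424 = 13.1 + 22.424 = 35.524 ≈ 35.5 °C.

35.5 °C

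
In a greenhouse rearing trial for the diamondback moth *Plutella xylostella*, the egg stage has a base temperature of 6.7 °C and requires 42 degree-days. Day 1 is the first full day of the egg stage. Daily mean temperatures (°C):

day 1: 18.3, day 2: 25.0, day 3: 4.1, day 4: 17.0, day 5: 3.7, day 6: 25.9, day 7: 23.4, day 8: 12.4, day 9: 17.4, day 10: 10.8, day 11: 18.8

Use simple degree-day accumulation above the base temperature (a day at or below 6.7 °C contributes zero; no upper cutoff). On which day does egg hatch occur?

day 6

Daily DD above 6.7 °C: 11.6, 18.3, 0.0, 10.3, 0.0, 19.2, 16.7, 5.7, 10.7, 4.1, 12.1.
Cumulative: 11.6, 29.9, 29.9, 40.2, 40.2, 59.4, 76.1, 81.8, 92.5, 96.6, 108.7.
The total first reaches 42 DD on day 6.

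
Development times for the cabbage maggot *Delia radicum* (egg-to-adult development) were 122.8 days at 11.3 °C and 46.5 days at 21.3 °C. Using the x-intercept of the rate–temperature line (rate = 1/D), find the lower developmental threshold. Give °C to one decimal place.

Equal thermal constants: D₁(T₁ − T_b) = D₂(T₂ − T_b).
122.8·(11.3 − T_b) = 46.5·(21.3 − T_b)
T_b = (122.8·11.3 − 46.5·21.3) / (122.8 − 46.5) = 397.19 / 76.3 = 5.206 °C ≈ 5.2 °C.

5.2 °C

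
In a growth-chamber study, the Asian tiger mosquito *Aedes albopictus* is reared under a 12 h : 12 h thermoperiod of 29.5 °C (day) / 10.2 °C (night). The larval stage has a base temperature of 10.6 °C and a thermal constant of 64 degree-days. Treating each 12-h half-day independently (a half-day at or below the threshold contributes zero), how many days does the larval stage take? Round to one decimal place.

Day half: max(0, 29.5 − 10.6) × 0.5 = 18.9 × 0.5 = 9.45 DD.
Night half: max(0, 10.2 − 10.6) × 0.5 = 0.0 × 0.5 = 0.00 DD.
Per 24 h: 9.45 DD/day.
Duration = 64 / 9.45 = 6.772 ≈ 6.8 days.

6.8 days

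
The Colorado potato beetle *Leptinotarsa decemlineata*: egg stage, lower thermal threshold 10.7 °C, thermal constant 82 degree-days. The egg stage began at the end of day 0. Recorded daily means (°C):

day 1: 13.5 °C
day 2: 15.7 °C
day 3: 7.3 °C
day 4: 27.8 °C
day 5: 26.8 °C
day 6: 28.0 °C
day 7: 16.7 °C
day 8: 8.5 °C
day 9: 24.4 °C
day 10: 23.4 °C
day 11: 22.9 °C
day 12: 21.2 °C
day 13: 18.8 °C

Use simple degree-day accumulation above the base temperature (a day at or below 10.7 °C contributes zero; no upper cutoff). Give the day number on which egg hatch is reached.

day 10

Daily DD above 10.7 °C: 2.8, 5.0, 0.0, 17.1, 16.1, 17.3, 6.0, 0.0, 13.7, 12.7, 12.2, 10.5, 8.1.
Cumulative: 2.8, 7.8, 7.8, 24.9, 41.0, 58.3, 64.3, 64.3, 78.0, 90.7, 102.9, 113.4, 121.5.
The total first reaches 82 DD on day 10.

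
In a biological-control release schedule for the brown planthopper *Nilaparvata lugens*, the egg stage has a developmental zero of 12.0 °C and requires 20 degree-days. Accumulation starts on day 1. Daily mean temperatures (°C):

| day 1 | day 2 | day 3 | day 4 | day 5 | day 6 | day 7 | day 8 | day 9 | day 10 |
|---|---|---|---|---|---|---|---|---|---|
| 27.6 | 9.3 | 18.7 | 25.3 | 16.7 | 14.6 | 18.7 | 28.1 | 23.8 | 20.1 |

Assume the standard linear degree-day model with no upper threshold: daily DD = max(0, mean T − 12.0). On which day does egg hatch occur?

day 3

Daily DD above 12.0 °C: 15.6, 0.0, 6.7, 13.3, 4.7, 2.6, 6.7, 16.1, 11.8, 8.1.
Cumulative: 15.6, 15.6, 22.3, 35.6, 40.3, 42.9, 49.6, 65.7, 77.5, 85.6.
The total first reaches 20 DD on day 3.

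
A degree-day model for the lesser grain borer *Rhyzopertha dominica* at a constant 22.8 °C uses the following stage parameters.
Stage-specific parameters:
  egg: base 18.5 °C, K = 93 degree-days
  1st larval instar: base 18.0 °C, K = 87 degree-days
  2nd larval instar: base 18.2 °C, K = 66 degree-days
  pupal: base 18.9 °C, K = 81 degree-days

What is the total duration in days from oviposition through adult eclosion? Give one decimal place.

74.9 days

egg: 93 / (22.8 − 18.5) = 93 / 4.3 = 21.628 d.
1st larval instar: 87 / (22.8 − 18.0) = 87 / 4.8 = 18.125 d.
2nd larval instar: 66 / (22.8 − 18.2) = 66 / 4.6 = 14.348 d.
pupal: 81 / (22.8 − 18.9) = 81 / 3.9 = 20.769 d.
Sum = 74.870 ≈ 74.9 days.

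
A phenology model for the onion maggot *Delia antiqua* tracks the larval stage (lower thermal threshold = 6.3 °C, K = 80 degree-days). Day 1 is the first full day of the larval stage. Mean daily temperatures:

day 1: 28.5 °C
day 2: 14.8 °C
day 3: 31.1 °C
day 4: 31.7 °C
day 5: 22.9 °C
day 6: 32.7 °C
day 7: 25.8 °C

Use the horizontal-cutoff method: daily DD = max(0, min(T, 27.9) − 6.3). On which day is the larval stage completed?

Daily DD above 6.3 °C (capped at 21.6): 21.6, 8.5, 21.6, 21.6, 16.6, 21.6, 19.5.
Cumulative: 21.6, 30.1, 51.7, 73.3, 89.9, 111.5, 131.0.
The total first reaches 80 DD on day 5.

day 5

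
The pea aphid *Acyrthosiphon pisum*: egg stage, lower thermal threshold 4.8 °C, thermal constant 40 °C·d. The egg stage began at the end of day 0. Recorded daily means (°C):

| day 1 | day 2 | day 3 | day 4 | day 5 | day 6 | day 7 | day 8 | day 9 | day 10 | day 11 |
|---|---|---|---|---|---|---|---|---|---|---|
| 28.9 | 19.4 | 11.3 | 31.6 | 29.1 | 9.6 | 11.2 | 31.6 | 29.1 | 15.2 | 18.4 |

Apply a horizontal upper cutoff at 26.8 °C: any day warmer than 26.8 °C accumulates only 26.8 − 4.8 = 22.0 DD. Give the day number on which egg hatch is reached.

day 3

Daily DD above 4.8 °C (capped at 22.0): 22.0, 14.6, 6.5, 22.0, 22.0, 4.8, 6.4, 22.0, 22.0, 10.4, 13.6.
Cumulative: 22.0, 36.6, 43.1, 65.1, 87.1, 91.9, 98.3, 120.3, 142.3, 152.7, 166.3.
The total first reaches 40 DD on day 3.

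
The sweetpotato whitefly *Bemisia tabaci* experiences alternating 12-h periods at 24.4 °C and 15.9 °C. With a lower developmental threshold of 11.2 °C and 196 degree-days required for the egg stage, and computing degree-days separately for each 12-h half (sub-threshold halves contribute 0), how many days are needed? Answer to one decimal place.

Day half: max(0, 24.4 − 11.2) × 0.5 = 13.2 × 0.5 = 6.60 DD.
Night half: max(0, 15.9 − 11.2) × 0.5 = 4.7 × 0.5 = 2.35 DD.
Per 24 h: 8.95 DD/day.
Duration = 196 / 8.95 = 21.899 ≈ 21.9 days.

21.9 days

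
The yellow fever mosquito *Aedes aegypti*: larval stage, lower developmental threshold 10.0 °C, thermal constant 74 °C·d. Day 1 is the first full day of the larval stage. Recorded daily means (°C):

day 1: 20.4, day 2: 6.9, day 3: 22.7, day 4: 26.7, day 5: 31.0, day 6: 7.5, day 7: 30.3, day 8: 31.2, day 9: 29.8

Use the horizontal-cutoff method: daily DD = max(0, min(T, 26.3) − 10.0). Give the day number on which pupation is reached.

day 8

Daily DD above 10.0 °C (capped at 16.3): 10.4, 0.0, 12.7, 16.3, 16.3, 0.0, 16.3, 16.3, 16.3.
Cumulative: 10.4, 10.4, 23.1, 39.4, 55.7, 55.7, 72.0, 88.3, 104.6.
The total first reaches 74 DD on day 8.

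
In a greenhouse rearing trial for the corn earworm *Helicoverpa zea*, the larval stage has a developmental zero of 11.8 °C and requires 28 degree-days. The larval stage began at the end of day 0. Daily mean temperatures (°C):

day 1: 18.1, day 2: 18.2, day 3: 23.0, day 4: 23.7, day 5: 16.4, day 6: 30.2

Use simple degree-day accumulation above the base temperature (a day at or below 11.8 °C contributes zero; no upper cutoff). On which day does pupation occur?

Daily DD above 11.8 °C: 6.3, 6.4, 11.2, 11.9, 4.6, 18.4.
Cumulative: 6.3, 12.7, 23.9, 35.8, 40.4, 58.8.
The total first reaches 28 DD on day 4.

day 4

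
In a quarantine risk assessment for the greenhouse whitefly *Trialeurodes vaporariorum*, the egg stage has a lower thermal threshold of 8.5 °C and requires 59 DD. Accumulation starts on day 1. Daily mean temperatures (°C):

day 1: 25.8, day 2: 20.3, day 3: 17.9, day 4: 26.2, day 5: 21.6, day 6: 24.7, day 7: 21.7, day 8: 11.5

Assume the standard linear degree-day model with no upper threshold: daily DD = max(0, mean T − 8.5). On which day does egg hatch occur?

Daily DD above 8.5 °C: 17.3, 11.8, 9.4, 17.7, 13.1, 16.2, 13.2, 3.0.
Cumulative: 17.3, 29.1, 38.5, 56.2, 69.3, 85.5, 98.7, 101.7.
The total first reaches 59 DD on day 5.

day 5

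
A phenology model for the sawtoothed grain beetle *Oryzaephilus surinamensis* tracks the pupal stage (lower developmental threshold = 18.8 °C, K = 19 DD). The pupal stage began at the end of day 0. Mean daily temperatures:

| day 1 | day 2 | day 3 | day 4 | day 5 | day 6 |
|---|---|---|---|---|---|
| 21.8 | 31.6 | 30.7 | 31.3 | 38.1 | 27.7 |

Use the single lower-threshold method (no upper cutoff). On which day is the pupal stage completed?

day 3

Daily DD above 18.8 °C: 3.0, 12.8, 11.9, 12.5, 19.3, 8.9.
Cumulative: 3.0, 15.8, 27.7, 40.2, 59.5, 68.4.
The total first reaches 19 DD on day 3.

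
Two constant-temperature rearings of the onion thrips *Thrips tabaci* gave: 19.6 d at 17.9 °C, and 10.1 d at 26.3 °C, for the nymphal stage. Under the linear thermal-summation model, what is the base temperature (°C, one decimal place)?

9.0 °C

Under the model K = D·(T − T_b), so D₁·(T₁ − T_b) = D₂·(T₂ − T_b).
19.6·(17.9 − T_b) = 10.1·(26.3 − T_b)
T_b = (19.6·17.9 − 10.1·26.3) / (19.6 − 10.1) = 85.21 / 9.5 = 8.969 °C ≈ 9.0 °C.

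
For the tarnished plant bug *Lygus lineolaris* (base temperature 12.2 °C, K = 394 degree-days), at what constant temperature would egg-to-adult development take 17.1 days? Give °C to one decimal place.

35.2 °C

Required daily accumulation = 394 / 17.1 = 23.041 DD/day.
T = T_base + 23.041 = 12.2 + 23.041 = 35.241 ≈ 35.2 °C.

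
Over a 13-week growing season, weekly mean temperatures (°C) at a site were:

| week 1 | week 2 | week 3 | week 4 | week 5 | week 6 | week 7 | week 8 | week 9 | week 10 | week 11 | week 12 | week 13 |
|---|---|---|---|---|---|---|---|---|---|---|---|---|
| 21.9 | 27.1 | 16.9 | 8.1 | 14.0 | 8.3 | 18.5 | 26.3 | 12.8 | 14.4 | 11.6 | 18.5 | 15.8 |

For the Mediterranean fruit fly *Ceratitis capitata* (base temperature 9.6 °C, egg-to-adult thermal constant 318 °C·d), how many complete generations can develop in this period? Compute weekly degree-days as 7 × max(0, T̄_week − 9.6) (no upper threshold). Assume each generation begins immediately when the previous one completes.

2 generations

Weekly DD (7 × max(0, T̄ − 9.6)): 86.1, 122.5, 51.1, 0.0, 30.8, 0.0, 62.3, 116.9, 22.4, 33.6, 14.0, 62.3, 43.4.
Season total = 645.4 DD.
Complete generations = ⌊645.4 / 318⌋ = 2.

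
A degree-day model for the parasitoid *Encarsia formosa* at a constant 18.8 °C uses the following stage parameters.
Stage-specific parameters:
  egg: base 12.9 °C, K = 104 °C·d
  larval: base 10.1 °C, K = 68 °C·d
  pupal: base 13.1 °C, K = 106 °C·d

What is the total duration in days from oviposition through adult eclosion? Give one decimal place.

egg: 104 / (18.8 − 12.9) = 104 / 5.9 = 17.627 d.
larval: 68 / (18.8 − 10.1) = 68 / 8.7 = 7.816 d.
pupal: 106 / (18.8 − 13.1) = 106 / 5.7 = 18.596 d.
Sum = 44.040 ≈ 44.0 days.

44.0 days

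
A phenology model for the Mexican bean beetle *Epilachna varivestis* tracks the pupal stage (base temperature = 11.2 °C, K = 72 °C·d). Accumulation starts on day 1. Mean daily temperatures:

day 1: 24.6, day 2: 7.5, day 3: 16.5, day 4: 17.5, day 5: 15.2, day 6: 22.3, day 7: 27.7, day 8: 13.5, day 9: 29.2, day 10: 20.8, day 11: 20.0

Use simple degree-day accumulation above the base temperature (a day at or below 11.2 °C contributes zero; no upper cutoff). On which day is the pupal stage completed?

Daily DD above 11.2 °C: 13.4, 0.0, 5.3, 6.3, 4.0, 11.1, 16.5, 2.3, 18.0, 9.6, 8.8.
Cumulative: 13.4, 13.4, 18.7, 25.0, 29.0, 40.1, 56.6, 58.9, 76.9, 86.5, 95.3.
The total first reaches 72 DD on day 9.

day 9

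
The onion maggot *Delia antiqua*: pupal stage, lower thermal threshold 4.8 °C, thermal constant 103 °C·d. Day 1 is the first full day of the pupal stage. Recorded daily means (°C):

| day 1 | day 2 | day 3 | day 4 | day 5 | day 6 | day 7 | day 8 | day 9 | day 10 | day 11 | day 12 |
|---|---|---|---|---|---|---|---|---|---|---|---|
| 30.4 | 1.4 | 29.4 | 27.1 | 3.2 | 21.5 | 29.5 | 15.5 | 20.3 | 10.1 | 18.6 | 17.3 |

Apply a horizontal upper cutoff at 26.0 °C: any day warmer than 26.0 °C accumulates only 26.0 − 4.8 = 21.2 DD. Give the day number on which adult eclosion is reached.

day 8

Daily DD above 4.8 °C (capped at 21.2): 21.2, 0.0, 21.2, 21.2, 0.0, 16.7, 21.2, 10.7, 15.5, 5.3, 13.8, 12.5.
Cumulative: 21.2, 21.2, 42.4, 63.6, 63.6, 80.3, 101.5, 112.2, 127.7, 133.0, 146.8, 159.3.
The total first reaches 103 DD on day 8.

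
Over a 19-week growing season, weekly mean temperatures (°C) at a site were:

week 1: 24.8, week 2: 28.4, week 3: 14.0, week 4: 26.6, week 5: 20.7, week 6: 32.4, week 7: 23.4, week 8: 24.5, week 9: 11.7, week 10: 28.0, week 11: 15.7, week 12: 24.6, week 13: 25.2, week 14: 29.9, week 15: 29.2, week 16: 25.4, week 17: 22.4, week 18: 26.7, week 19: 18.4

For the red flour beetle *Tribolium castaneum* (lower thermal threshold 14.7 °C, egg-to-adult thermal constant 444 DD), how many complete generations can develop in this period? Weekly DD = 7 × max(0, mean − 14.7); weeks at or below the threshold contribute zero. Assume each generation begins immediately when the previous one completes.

2 generations

Weekly DD (7 × max(0, T̄ − 14.7)): 70.7, 95.9, 0.0, 83.3, 42.0, 123.9, 60.9, 68.6, 0.0, 93.1, 7.0, 69.3, 73.5, 106.4, 101.5, 74.9, 53.9, 84.0, 25.9.
Season total = 1234.8 DD.
Complete generations = ⌊1234.8 / 444⌋ = 2.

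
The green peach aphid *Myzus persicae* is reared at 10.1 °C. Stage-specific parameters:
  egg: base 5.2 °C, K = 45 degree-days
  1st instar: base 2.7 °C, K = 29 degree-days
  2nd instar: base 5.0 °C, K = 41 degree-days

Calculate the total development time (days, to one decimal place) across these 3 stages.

egg: 45 / (10.1 − 5.2) = 45 / 4.9 = 9.184 d.
1st instar: 29 / (10.1 − 2.7) = 29 / 7.4 = 3.919 d.
2nd instar: 41 / (10.1 − 5.0) = 41 / 5.1 = 8.039 d.
Sum = 21.142 ≈ 21.1 days.

21.1 days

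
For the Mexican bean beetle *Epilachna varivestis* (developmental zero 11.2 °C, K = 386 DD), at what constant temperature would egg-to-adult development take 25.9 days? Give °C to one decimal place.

26.1 °C

Required daily accumulation = 386 / 25.9 = 14.903 DD/day.
T = T_base + 14.903 = 11.2 + 14.903 = 26.103 ≈ 26.1 °C.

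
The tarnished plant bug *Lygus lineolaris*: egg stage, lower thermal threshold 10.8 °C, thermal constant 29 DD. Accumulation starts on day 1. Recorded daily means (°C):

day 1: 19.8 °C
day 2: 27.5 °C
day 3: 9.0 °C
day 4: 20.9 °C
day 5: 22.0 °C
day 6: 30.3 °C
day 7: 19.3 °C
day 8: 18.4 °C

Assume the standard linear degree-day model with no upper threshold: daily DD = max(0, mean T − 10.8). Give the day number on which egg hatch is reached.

day 4

Daily DD above 10.8 °C: 9.0, 16.7, 0.0, 10.1, 11.2, 19.5, 8.5, 7.6.
Cumulative: 9.0, 25.7, 25.7, 35.8, 47.0, 66.5, 75.0, 82.6.
The total first reaches 29 DD on day 4.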